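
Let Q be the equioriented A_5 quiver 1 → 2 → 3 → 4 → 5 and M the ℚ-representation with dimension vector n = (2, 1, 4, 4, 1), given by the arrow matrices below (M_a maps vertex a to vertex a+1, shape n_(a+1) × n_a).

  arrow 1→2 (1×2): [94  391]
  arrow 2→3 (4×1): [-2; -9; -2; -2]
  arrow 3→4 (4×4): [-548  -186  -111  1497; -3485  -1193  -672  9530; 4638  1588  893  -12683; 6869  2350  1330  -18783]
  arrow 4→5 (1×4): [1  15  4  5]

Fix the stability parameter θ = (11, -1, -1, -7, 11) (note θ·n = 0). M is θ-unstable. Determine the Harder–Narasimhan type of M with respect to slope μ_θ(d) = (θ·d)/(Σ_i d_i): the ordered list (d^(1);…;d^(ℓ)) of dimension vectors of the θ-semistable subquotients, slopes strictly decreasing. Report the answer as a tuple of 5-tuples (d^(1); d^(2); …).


Via rank(M_{q-1}∘⋯∘M_p): M ≅ I[1,1], I[1,5], I[3,4]^3.
μ_θ-semistable layers: μ^(1)=11; μ^(2)=1/2; μ^(3)=-4

((1, 0, 0, 0, 1); (1, 1, 1, 1, 0); (0, 0, 3, 3, 0))


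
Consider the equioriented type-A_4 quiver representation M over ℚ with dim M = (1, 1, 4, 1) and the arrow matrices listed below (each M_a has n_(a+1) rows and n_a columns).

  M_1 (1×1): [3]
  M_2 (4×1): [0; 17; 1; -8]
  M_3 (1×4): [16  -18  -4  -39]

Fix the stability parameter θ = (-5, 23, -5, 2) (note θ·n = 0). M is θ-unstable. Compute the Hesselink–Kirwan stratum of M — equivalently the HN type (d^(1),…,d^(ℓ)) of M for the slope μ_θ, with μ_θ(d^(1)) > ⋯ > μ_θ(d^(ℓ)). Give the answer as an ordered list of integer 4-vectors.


Via rank(M_{q-1}∘⋯∘M_p): M ≅ I[1,4], I[3,3]^3.
μ_θ-semistable layers: μ^(1)=20/3; μ^(2)=-5

((0, 1, 1, 1); (1, 0, 3, 0))


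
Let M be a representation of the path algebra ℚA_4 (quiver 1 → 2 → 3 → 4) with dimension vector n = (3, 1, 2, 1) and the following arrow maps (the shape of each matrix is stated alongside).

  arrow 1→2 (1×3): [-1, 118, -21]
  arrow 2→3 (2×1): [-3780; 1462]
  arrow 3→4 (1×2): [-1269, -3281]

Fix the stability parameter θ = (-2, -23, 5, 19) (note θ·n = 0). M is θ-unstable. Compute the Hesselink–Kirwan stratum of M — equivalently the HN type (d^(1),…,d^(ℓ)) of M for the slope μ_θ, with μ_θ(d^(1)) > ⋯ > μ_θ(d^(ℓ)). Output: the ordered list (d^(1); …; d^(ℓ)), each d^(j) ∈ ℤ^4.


Via rank(M_{q-1}∘⋯∘M_p): M ≅ I[1,1]^2, I[1,4], I[3,3].
μ_θ-semistable layers: μ^(1)=19; μ^(2)=5; μ^(3)=-2; μ^(4)=-25/2

((0, 0, 0, 1); (0, 0, 2, 0); (2, 0, 0, 0); (1, 1, 0, 0))


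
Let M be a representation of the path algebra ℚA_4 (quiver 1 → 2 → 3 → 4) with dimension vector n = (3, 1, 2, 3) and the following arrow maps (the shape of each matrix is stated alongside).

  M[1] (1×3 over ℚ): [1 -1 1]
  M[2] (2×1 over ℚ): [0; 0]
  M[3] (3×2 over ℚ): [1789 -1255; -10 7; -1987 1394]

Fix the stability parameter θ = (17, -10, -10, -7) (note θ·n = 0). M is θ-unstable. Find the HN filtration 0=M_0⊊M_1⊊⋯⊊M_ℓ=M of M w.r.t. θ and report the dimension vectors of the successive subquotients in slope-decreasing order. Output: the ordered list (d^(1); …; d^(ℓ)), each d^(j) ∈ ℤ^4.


Barcode: M ≅ I[1,1]^2, I[1,2], I[3,4]^2, I[4,4]. HN layers by μ_θ (4 steps, strictly decreasing):
  μ^(1)=17; μ^(2)=7/2; μ^(3)=-7; μ^(4)=-10

((2, 0, 0, 0); (1, 1, 0, 0); (0, 0, 0, 3); (0, 0, 2, 0))


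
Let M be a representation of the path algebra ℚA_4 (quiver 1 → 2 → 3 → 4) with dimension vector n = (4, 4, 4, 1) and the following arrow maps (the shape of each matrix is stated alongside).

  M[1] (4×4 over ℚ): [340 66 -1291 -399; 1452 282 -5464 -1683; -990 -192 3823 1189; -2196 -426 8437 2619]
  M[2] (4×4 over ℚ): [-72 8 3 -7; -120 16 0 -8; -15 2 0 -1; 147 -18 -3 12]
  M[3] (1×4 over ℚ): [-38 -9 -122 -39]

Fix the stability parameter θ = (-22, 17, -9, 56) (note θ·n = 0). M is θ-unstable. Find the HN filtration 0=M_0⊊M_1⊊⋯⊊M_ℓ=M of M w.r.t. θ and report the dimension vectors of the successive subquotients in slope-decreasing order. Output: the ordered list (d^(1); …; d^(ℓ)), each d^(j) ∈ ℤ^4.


Via rank(M_{q-1}∘⋯∘M_p): M ≅ I[1,1], I[1,2]^2, I[1,4], I[2,3], I[3,3]^2.
μ_θ-semistable layers: μ^(1)=56; μ^(2)=17; μ^(3)=4; μ^(4)=-9; μ^(5)=-22

((0, 0, 0, 1); (0, 2, 0, 0); (0, 2, 2, 0); (0, 0, 2, 0); (4, 0, 0, 0))


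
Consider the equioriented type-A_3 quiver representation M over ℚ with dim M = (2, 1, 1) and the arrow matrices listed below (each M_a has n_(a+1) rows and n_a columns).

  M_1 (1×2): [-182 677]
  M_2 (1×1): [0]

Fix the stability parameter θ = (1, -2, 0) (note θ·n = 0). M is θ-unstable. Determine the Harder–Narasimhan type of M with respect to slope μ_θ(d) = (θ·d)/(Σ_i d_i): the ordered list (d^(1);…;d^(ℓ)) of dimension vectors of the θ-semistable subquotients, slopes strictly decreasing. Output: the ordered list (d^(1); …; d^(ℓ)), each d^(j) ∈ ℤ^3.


Interval decomposition of M: I[1,1], I[1,2], I[3,3].
HN type (ℓ=3): μ^(1)=1; μ^(2)=0; μ^(3)=-1/2

((1, 0, 0); (0, 0, 1); (1, 1, 0))


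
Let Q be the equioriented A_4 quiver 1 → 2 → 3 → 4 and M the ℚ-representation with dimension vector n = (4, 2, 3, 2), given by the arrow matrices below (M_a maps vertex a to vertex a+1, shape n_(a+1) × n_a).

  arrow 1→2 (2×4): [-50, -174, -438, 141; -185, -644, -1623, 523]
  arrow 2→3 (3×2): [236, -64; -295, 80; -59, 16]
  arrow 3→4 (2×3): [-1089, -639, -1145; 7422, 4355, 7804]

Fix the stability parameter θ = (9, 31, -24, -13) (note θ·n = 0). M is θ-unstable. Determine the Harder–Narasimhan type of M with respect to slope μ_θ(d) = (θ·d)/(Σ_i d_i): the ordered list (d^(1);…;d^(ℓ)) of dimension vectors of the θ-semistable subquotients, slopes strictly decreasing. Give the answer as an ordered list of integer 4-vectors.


Interval decomposition of M: I[1,1]^2, I[1,2], I[1,4], I[3,3], I[3,4].
HN type (ℓ=5): μ^(1)=31; μ^(2)=9; μ^(3)=3/4; μ^(4)=-13; μ^(5)=-24

((0, 1, 0, 0); (3, 0, 0, 0); (1, 1, 1, 1); (0, 0, 0, 1); (0, 0, 2, 0))


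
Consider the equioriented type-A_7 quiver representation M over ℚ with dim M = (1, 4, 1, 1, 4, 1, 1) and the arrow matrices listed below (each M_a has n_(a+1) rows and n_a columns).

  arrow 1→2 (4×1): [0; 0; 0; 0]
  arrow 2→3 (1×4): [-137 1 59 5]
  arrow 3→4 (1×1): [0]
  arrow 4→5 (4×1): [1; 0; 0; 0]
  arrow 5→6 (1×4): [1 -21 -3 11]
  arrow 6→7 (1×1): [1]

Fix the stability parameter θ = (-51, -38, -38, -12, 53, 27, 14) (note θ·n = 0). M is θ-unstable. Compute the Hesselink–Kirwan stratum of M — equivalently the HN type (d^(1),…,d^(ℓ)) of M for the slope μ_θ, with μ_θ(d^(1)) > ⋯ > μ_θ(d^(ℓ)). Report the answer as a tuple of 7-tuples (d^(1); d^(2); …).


Via rank(M_{q-1}∘⋯∘M_p): M ≅ I[1,1], I[2,2]^3, I[2,3], I[4,7], I[5,5]^3.
μ_θ-semistable layers: μ^(1)=53; μ^(2)=94/3; μ^(3)=-12; μ^(4)=-38; μ^(5)=-51

((0, 0, 0, 0, 3, 0, 0); (0, 0, 0, 0, 1, 1, 1); (0, 0, 0, 1, 0, 0, 0); (0, 4, 1, 0, 0, 0, 0); (1, 0, 0, 0, 0, 0, 0))


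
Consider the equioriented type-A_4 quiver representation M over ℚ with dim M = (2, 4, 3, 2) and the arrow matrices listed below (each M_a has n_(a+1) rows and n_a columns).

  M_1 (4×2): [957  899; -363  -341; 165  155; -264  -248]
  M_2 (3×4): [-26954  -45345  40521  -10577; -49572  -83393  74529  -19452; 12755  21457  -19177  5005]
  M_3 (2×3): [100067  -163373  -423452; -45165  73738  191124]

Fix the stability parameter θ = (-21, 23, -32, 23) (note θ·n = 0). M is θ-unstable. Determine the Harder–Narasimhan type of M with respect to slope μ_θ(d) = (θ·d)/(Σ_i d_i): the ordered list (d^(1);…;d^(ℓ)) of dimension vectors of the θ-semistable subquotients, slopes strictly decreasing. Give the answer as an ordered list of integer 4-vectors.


Barcode: M ≅ I[1,1], I[1,4], I[2,2], I[2,3], I[2,4]. HN layers by μ_θ (3 steps, strictly decreasing):
  μ^(1)=23; μ^(2)=-9/2; μ^(3)=-21

((0, 1, 0, 2); (0, 3, 3, 0); (2, 0, 0, 0))


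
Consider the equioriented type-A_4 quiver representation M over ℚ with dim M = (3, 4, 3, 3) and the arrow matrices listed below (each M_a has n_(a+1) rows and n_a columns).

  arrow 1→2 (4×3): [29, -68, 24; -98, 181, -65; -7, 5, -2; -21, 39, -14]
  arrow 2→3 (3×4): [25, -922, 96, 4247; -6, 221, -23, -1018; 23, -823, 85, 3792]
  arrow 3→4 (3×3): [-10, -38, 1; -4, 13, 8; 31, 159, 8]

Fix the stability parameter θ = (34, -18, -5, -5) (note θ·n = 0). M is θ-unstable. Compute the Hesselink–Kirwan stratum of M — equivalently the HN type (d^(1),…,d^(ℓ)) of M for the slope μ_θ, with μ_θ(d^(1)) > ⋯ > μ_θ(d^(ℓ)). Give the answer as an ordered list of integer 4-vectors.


Barcode: M ≅ I[1,4]^3, I[2,2]. HN layers by μ_θ (2 steps, strictly decreasing):
  μ^(1)=3/2; μ^(2)=-18

((3, 3, 3, 3); (0, 1, 0, 0))


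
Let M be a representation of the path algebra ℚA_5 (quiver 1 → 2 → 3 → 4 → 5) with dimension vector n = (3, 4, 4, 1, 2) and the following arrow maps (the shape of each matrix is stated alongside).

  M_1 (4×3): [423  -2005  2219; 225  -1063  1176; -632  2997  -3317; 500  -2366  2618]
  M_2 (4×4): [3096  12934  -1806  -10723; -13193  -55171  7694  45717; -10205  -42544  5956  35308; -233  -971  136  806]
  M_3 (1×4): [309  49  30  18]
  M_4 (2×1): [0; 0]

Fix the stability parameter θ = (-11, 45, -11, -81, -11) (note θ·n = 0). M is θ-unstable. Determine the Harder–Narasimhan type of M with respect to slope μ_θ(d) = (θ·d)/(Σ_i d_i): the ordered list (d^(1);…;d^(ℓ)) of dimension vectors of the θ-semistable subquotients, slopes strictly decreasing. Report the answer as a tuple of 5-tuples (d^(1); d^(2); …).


Interval decomposition of M: I[1,2], I[1,3], I[1,4], I[2,3], I[3,3], I[5,5]^2.
HN type (ℓ=4): μ^(1)=45; μ^(2)=17; μ^(3)=-11; μ^(4)=-29/2

((0, 1, 0, 0, 0); (0, 2, 2, 0, 0); (2, 0, 1, 0, 2); (1, 1, 1, 1, 0))


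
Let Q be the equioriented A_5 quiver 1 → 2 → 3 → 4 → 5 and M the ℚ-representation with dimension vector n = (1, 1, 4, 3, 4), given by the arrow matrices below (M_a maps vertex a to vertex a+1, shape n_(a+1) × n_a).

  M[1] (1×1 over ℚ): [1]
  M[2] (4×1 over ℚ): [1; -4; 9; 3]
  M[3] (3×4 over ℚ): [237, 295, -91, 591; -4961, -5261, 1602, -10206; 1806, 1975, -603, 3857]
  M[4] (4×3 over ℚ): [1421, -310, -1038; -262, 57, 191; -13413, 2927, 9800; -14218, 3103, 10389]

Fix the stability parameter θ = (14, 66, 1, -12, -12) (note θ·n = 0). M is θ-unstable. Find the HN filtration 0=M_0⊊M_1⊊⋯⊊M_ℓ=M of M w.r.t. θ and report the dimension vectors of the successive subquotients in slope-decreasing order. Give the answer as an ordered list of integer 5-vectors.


Interval decomposition of M: I[1,5], I[3,3], I[3,5]^2, I[5,5].
HN type (ℓ=4): μ^(1)=57/5; μ^(2)=1; μ^(3)=-23/3; μ^(4)=-12

((1, 1, 1, 1, 1); (0, 0, 1, 0, 0); (0, 0, 2, 2, 2); (0, 0, 0, 0, 1))


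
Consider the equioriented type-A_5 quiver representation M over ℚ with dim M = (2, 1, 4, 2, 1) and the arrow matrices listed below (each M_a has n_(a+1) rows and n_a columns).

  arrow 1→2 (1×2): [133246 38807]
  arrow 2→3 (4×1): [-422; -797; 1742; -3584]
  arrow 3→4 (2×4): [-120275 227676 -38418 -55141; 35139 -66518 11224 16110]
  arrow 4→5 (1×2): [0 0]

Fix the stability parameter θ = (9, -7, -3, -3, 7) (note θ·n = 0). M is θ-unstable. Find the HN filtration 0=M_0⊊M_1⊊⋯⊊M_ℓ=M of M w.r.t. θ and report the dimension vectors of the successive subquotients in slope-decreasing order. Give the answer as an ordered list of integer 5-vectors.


Barcode: M ≅ I[1,1], I[1,4], I[3,3]^2, I[3,4], I[5,5]. HN layers by μ_θ (4 steps, strictly decreasing):
  μ^(1)=9; μ^(2)=7; μ^(3)=-1; μ^(4)=-3

((1, 0, 0, 0, 0); (0, 0, 0, 0, 1); (1, 1, 1, 1, 0); (0, 0, 3, 1, 0))


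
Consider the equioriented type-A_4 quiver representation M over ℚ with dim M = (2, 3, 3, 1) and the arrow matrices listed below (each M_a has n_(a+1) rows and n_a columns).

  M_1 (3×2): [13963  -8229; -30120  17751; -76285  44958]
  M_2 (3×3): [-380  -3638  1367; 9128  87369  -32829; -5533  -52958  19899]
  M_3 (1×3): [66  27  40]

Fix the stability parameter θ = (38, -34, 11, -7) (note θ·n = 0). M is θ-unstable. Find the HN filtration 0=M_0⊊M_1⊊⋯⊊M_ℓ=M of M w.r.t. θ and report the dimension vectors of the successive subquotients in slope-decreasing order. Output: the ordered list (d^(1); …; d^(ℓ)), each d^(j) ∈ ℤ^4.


Barcode: M ≅ I[1,3], I[1,4], I[2,3]. HN layers by μ_θ (3 steps, strictly decreasing):
  μ^(1)=11; μ^(2)=2; μ^(3)=-34

((0, 0, 2, 0); (2, 2, 1, 1); (0, 1, 0, 0))


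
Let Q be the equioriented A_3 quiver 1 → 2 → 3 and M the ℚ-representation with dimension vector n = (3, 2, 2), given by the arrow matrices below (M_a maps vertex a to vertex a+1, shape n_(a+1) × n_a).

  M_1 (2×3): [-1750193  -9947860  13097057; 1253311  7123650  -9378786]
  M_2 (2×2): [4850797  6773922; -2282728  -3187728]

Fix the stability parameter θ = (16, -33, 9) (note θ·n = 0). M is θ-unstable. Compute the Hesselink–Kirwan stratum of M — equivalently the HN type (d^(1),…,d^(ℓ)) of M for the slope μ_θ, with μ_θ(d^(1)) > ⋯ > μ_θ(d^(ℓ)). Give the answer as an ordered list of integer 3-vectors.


Via rank(M_{q-1}∘⋯∘M_p): M ≅ I[1,1], I[1,2], I[1,3], I[3,3].
μ_θ-semistable layers: μ^(1)=16; μ^(2)=9; μ^(3)=-17/2

((1, 0, 0); (0, 0, 2); (2, 2, 0))


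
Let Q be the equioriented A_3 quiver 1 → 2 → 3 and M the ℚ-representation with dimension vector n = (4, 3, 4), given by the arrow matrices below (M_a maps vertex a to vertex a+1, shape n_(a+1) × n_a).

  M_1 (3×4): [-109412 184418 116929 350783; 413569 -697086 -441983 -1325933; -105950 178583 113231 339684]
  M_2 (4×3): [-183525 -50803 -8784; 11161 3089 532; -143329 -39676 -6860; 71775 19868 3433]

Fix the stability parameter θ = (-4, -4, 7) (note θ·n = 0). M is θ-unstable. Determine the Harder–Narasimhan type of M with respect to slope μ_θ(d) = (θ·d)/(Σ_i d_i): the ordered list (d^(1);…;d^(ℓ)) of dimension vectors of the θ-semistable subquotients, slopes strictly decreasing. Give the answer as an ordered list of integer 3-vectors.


Via rank(M_{q-1}∘⋯∘M_p): M ≅ I[1,1], I[1,3]^3, I[3,3].
μ_θ-semistable layers: μ^(1)=7; μ^(2)=-4

((0, 0, 4); (4, 3, 0))


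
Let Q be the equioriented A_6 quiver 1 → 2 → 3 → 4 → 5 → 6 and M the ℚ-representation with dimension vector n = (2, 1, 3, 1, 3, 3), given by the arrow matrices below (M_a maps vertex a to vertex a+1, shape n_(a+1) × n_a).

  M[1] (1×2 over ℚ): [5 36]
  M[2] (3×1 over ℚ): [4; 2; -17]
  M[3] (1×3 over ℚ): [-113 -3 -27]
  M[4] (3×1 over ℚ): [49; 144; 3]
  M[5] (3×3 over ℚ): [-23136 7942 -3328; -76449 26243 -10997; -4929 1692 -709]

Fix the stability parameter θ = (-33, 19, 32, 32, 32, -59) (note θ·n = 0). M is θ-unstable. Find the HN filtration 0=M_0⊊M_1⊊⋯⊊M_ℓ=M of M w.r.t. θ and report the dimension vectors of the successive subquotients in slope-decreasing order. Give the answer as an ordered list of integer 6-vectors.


Barcode: M ≅ I[1,1], I[1,5], I[3,3]^2, I[5,6]^2, I[6,6]. HN layers by μ_θ (5 steps, strictly decreasing):
  μ^(1)=32; μ^(2)=19; μ^(3)=-27/2; μ^(4)=-33; μ^(5)=-59

((0, 0, 3, 1, 1, 0); (0, 1, 0, 0, 0, 0); (0, 0, 0, 0, 2, 2); (2, 0, 0, 0, 0, 0); (0, 0, 0, 0, 0, 1))


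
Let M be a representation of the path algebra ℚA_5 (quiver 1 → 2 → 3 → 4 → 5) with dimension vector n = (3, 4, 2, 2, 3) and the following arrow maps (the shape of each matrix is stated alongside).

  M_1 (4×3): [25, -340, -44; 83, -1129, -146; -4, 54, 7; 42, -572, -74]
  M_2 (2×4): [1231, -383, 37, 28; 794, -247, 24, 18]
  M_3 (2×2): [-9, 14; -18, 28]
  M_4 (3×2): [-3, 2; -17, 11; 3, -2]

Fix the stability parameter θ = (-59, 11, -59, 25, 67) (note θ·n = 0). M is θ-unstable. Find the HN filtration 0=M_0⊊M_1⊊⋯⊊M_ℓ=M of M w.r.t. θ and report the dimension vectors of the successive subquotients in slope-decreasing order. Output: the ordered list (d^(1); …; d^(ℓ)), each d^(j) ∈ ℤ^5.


Barcode: M ≅ I[1,2], I[1,3], I[1,5], I[2,2], I[4,5], I[5,5]. HN layers by μ_θ (5 steps, strictly decreasing):
  μ^(1)=67; μ^(2)=25; μ^(3)=11; μ^(4)=-24; μ^(5)=-59

((0, 0, 0, 0, 3); (0, 0, 0, 2, 0); (0, 2, 0, 0, 0); (0, 2, 2, 0, 0); (3, 0, 0, 0, 0))


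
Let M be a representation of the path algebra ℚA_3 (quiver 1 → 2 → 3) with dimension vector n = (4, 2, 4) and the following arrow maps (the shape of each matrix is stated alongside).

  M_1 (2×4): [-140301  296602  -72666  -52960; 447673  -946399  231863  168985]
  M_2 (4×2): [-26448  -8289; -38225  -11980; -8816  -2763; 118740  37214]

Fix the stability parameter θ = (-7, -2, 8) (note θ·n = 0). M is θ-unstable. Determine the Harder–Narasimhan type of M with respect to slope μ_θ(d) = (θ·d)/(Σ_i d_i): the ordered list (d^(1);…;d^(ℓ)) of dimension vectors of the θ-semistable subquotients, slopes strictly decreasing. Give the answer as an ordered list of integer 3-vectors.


Barcode: M ≅ I[1,1]^2, I[1,3]^2, I[3,3]^2. HN layers by μ_θ (3 steps, strictly decreasing):
  μ^(1)=8; μ^(2)=-2; μ^(3)=-7

((0, 0, 4); (0, 2, 0); (4, 0, 0))


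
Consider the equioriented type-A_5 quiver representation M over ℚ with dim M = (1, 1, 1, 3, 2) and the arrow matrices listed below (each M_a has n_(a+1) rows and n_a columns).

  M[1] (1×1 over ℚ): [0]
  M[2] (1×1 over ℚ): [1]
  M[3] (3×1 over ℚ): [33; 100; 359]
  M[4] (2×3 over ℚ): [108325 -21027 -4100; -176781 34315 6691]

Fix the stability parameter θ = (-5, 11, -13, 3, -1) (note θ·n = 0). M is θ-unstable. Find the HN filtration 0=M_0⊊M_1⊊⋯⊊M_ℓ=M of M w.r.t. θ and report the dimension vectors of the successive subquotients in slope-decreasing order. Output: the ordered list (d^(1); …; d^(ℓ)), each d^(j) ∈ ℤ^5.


Interval decomposition of M: I[1,1], I[2,5], I[4,4], I[4,5].
HN type (ℓ=4): μ^(1)=3; μ^(2)=1; μ^(3)=-1; μ^(4)=-5

((0, 0, 0, 1, 0); (0, 0, 0, 2, 2); (0, 1, 1, 0, 0); (1, 0, 0, 0, 0))


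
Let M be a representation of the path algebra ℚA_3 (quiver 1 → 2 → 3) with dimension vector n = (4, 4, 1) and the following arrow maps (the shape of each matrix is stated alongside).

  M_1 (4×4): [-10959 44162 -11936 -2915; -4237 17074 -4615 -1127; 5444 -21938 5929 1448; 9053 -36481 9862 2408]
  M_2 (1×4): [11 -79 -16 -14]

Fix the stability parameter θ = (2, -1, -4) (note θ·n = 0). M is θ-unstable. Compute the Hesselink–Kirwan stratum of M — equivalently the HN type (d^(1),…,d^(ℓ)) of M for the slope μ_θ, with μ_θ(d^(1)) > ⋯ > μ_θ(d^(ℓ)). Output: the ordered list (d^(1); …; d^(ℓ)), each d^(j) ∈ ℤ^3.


Via rank(M_{q-1}∘⋯∘M_p): M ≅ I[1,2]^3, I[1,3].
μ_θ-semistable layers: μ^(1)=1/2; μ^(2)=-1

((3, 3, 0); (1, 1, 1))


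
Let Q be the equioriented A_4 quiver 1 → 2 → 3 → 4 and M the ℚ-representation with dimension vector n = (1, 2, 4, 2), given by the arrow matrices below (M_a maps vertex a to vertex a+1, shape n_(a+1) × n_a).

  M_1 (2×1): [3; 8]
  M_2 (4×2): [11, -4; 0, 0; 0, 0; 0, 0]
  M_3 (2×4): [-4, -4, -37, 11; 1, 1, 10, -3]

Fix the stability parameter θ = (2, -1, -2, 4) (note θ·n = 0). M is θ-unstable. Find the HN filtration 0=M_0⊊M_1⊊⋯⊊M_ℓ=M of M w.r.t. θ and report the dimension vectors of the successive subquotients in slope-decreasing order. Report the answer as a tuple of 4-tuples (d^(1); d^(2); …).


Interval decomposition of M: I[1,4], I[2,2], I[3,3]^2, I[3,4].
HN type (ℓ=4): μ^(1)=4; μ^(2)=-1/3; μ^(3)=-1; μ^(4)=-2

((0, 0, 0, 2); (1, 1, 1, 0); (0, 1, 0, 0); (0, 0, 3, 0))


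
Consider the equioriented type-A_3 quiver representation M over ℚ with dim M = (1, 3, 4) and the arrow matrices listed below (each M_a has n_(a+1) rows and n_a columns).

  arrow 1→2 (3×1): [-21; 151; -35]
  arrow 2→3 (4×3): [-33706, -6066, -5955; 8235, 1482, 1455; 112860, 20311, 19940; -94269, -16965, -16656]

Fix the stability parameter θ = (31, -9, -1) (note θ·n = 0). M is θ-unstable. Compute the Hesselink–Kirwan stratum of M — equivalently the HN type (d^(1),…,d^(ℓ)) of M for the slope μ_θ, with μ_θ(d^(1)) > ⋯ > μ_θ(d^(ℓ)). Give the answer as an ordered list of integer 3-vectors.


Via rank(M_{q-1}∘⋯∘M_p): M ≅ I[1,3], I[2,3]^2, I[3,3].
μ_θ-semistable layers: μ^(1)=7; μ^(2)=-1; μ^(3)=-9

((1, 1, 1); (0, 0, 3); (0, 2, 0))


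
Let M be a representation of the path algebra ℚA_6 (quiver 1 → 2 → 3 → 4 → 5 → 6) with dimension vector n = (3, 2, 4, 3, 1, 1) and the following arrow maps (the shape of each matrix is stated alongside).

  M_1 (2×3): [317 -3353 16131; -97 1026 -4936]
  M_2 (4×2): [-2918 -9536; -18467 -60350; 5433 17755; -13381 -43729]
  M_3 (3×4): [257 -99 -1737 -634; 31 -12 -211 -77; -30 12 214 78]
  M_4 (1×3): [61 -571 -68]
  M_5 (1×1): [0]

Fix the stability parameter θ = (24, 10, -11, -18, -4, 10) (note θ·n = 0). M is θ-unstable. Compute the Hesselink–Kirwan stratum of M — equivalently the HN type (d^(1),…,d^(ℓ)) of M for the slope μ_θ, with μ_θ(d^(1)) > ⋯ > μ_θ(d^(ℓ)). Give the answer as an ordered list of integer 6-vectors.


Interval decomposition of M: I[1,1], I[1,3], I[1,5], I[3,3], I[3,4], I[4,4], I[6,6].
HN type (ℓ=7): μ^(1)=24; μ^(2)=10; μ^(3)=23/3; μ^(4)=1/5; μ^(5)=-11; μ^(6)=-29/2; μ^(7)=-18

((1, 0, 0, 0, 0, 0); (0, 0, 0, 0, 0, 1); (1, 1, 1, 0, 0, 0); (1, 1, 1, 1, 1, 0); (0, 0, 1, 0, 0, 0); (0, 0, 1, 1, 0, 0); (0, 0, 0, 1, 0, 0))


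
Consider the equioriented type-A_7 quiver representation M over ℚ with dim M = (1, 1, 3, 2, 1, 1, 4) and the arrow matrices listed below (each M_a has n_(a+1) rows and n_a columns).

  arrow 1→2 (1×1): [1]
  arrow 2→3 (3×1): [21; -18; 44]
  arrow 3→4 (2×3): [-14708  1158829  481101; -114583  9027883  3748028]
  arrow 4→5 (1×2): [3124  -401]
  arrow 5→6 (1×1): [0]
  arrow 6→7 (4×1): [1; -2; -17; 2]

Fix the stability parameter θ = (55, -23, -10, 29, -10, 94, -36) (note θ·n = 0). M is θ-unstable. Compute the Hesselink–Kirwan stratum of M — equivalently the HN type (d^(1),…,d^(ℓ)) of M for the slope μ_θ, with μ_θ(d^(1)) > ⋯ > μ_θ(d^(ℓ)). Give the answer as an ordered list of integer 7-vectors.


Via rank(M_{q-1}∘⋯∘M_p): M ≅ I[1,5], I[3,3], I[3,4], I[6,7], I[7,7]^3.
μ_θ-semistable layers: μ^(1)=29; μ^(2)=19/2; μ^(3)=22/3; μ^(4)=-10; μ^(5)=-36

((0, 0, 0, 1, 0, 1, 1); (0, 0, 0, 1, 1, 0, 0); (1, 1, 1, 0, 0, 0, 0); (0, 0, 2, 0, 0, 0, 0); (0, 0, 0, 0, 0, 0, 3))


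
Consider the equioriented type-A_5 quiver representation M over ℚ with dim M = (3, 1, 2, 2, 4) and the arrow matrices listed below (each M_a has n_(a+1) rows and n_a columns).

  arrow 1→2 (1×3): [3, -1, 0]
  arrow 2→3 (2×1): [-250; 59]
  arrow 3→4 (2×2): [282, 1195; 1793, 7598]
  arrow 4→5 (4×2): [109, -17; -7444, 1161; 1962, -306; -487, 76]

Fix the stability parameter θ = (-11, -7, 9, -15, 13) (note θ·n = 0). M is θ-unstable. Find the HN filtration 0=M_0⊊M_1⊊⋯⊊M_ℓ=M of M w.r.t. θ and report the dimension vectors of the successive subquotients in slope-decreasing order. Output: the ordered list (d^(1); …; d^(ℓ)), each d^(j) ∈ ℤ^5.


Barcode: M ≅ I[1,1]^2, I[1,5], I[3,5], I[5,5]^2. HN layers by μ_θ (4 steps, strictly decreasing):
  μ^(1)=13; μ^(2)=-3; μ^(3)=-7; μ^(4)=-11

((0, 0, 0, 0, 4); (0, 0, 2, 2, 0); (0, 1, 0, 0, 0); (3, 0, 0, 0, 0))


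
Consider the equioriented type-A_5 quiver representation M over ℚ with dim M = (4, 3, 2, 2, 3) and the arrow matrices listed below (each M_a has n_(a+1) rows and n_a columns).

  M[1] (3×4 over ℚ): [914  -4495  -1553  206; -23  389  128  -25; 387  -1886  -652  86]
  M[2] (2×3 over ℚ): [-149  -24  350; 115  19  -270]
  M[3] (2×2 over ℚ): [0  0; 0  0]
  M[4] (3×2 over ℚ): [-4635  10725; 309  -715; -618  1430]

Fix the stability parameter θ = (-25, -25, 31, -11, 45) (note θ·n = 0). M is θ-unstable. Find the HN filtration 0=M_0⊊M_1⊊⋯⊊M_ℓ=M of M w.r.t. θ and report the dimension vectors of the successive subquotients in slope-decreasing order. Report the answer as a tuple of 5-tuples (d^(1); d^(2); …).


Interval decomposition of M: I[1,1], I[1,2], I[1,3]^2, I[4,4], I[4,5], I[5,5]^2.
HN type (ℓ=4): μ^(1)=45; μ^(2)=31; μ^(3)=-11; μ^(4)=-25

((0, 0, 0, 0, 3); (0, 0, 2, 0, 0); (0, 0, 0, 2, 0); (4, 3, 0, 0, 0))


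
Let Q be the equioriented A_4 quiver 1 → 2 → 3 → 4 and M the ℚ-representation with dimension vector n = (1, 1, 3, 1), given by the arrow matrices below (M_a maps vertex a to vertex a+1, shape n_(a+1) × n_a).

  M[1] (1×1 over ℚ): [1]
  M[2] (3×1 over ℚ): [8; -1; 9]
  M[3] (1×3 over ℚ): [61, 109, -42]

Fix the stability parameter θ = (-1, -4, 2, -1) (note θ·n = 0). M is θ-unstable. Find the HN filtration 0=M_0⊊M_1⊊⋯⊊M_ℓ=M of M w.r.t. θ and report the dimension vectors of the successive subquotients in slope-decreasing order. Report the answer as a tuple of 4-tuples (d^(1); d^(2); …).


Barcode: M ≅ I[1,4], I[3,3]^2. HN layers by μ_θ (3 steps, strictly decreasing):
  μ^(1)=2; μ^(2)=1/2; μ^(3)=-5/2

((0, 0, 2, 0); (0, 0, 1, 1); (1, 1, 0, 0))


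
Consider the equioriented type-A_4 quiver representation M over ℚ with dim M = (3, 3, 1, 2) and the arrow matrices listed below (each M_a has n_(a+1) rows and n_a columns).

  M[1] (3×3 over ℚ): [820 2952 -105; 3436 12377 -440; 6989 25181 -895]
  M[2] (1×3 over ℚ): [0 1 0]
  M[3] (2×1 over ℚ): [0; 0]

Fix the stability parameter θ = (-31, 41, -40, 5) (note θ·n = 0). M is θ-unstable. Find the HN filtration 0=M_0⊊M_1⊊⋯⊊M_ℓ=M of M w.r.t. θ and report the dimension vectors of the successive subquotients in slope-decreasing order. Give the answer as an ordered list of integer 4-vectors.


Via rank(M_{q-1}∘⋯∘M_p): M ≅ I[1,2]^2, I[1,3], I[4,4]^2.
μ_θ-semistable layers: μ^(1)=41; μ^(2)=5; μ^(3)=1/2; μ^(4)=-31

((0, 2, 0, 0); (0, 0, 0, 2); (0, 1, 1, 0); (3, 0, 0, 0))


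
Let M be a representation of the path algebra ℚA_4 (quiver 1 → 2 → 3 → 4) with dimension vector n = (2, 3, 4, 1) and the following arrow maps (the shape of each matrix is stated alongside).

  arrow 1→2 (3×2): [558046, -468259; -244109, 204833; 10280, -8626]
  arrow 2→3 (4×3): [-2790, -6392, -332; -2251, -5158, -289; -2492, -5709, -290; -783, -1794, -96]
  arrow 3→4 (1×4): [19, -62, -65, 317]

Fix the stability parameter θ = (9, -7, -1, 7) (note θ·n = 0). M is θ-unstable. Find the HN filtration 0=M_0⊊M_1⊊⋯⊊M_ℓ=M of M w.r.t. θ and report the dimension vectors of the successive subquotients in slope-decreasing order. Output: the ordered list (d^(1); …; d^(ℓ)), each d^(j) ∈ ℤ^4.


Via rank(M_{q-1}∘⋯∘M_p): M ≅ I[1,3], I[1,4], I[2,3], I[3,3].
μ_θ-semistable layers: μ^(1)=7; μ^(2)=1/3; μ^(3)=-1; μ^(4)=-7

((0, 0, 0, 1); (2, 2, 2, 0); (0, 0, 2, 0); (0, 1, 0, 0))


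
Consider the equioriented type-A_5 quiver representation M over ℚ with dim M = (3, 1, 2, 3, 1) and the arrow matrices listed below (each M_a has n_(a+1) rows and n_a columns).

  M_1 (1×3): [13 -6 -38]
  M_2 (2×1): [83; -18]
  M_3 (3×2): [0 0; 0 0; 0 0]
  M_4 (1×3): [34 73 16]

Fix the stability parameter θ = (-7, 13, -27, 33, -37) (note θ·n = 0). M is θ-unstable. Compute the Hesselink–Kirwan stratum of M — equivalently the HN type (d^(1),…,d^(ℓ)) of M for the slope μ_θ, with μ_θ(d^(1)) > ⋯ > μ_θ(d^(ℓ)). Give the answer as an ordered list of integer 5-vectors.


Via rank(M_{q-1}∘⋯∘M_p): M ≅ I[1,1]^2, I[1,3], I[3,3], I[4,4]^2, I[4,5].
μ_θ-semistable layers: μ^(1)=33; μ^(2)=-2; μ^(3)=-7; μ^(4)=-27

((0, 0, 0, 2, 0); (0, 0, 0, 1, 1); (3, 1, 1, 0, 0); (0, 0, 1, 0, 0))


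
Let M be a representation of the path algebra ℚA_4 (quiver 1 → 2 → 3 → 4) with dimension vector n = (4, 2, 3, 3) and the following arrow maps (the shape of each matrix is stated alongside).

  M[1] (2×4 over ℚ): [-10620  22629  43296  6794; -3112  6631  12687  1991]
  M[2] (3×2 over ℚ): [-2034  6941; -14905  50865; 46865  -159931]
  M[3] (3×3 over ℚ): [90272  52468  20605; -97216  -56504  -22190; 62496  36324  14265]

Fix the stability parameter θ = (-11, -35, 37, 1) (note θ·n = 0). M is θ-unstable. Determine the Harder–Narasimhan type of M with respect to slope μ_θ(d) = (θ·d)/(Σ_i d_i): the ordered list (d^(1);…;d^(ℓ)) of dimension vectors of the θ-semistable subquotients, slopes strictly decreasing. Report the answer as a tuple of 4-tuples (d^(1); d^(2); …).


Interval decomposition of M: I[1,1]^2, I[1,3], I[1,4], I[3,3], I[4,4]^2.
HN type (ℓ=5): μ^(1)=37; μ^(2)=19; μ^(3)=1; μ^(4)=-11; μ^(5)=-23

((0, 0, 2, 0); (0, 0, 1, 1); (0, 0, 0, 2); (2, 0, 0, 0); (2, 2, 0, 0))


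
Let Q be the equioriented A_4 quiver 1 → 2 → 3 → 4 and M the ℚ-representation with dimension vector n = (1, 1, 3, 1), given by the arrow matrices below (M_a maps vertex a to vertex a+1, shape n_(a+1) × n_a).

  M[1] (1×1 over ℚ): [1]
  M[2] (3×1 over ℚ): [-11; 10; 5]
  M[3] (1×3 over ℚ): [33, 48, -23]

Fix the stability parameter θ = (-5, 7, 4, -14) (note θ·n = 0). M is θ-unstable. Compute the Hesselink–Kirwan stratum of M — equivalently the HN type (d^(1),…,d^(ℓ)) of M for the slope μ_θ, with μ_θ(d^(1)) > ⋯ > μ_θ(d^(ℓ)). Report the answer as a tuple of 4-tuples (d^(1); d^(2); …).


Interval decomposition of M: I[1,4], I[3,3]^2.
HN type (ℓ=3): μ^(1)=4; μ^(2)=-1; μ^(3)=-5

((0, 0, 2, 0); (0, 1, 1, 1); (1, 0, 0, 0))


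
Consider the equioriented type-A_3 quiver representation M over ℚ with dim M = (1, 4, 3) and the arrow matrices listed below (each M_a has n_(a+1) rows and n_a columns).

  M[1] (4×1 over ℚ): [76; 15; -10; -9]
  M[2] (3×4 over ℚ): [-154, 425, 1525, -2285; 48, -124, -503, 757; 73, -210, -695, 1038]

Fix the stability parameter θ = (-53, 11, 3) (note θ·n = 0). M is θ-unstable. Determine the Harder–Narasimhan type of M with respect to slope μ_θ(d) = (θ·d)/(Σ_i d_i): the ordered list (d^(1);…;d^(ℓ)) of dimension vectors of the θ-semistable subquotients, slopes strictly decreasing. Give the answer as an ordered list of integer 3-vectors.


Via rank(M_{q-1}∘⋯∘M_p): M ≅ I[1,3], I[2,2], I[2,3]^2.
μ_θ-semistable layers: μ^(1)=11; μ^(2)=7; μ^(3)=-53

((0, 1, 0); (0, 3, 3); (1, 0, 0))


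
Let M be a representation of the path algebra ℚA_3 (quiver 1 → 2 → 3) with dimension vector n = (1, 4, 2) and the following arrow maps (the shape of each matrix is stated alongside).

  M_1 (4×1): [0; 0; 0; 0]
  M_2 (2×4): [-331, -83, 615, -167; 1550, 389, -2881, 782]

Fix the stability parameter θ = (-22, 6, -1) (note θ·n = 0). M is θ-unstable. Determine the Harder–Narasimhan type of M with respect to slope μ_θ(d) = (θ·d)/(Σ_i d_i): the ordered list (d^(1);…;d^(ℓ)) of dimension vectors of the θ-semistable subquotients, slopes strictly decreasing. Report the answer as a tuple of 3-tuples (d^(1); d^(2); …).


Barcode: M ≅ I[1,1], I[2,2]^2, I[2,3]^2. HN layers by μ_θ (3 steps, strictly decreasing):
  μ^(1)=6; μ^(2)=5/2; μ^(3)=-22

((0, 2, 0); (0, 2, 2); (1, 0, 0))


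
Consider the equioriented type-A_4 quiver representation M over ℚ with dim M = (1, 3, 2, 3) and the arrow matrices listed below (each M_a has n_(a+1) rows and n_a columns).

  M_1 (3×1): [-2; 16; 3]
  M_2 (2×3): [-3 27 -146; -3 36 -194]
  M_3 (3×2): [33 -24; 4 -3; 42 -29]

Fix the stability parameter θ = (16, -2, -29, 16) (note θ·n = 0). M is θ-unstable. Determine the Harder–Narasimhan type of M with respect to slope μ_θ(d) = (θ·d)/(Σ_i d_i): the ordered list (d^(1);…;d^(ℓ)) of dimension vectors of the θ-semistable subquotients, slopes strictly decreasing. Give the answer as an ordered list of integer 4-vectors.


Via rank(M_{q-1}∘⋯∘M_p): M ≅ I[1,2], I[2,4]^2, I[4,4].
μ_θ-semistable layers: μ^(1)=16; μ^(2)=7; μ^(3)=-31/2

((0, 0, 0, 3); (1, 1, 0, 0); (0, 2, 2, 0))


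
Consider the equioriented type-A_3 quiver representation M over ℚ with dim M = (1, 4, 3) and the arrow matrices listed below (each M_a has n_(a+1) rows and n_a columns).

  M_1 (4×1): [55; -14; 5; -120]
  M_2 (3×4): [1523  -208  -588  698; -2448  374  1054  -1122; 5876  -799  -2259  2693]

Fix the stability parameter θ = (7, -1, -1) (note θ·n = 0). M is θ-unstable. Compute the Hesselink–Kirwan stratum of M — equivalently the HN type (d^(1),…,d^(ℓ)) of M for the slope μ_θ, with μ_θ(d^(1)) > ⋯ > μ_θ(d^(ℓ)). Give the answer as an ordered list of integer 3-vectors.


Barcode: M ≅ I[1,3], I[2,2]^2, I[2,3], I[3,3]. HN layers by μ_θ (2 steps, strictly decreasing):
  μ^(1)=5/3; μ^(2)=-1

((1, 1, 1); (0, 3, 2))


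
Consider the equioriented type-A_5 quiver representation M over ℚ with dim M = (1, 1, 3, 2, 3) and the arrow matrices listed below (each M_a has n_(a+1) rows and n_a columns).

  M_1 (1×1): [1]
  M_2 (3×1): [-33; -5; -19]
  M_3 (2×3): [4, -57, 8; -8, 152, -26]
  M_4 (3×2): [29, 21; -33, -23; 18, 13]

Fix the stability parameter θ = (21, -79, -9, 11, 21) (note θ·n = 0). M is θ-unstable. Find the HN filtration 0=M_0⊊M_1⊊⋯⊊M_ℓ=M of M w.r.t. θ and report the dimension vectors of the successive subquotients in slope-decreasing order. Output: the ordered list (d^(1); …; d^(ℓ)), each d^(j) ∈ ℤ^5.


Barcode: M ≅ I[1,5], I[3,3], I[3,5], I[5,5]. HN layers by μ_θ (4 steps, strictly decreasing):
  μ^(1)=21; μ^(2)=11; μ^(3)=-9; μ^(4)=-29

((0, 0, 0, 0, 3); (0, 0, 0, 2, 0); (0, 0, 3, 0, 0); (1, 1, 0, 0, 0))


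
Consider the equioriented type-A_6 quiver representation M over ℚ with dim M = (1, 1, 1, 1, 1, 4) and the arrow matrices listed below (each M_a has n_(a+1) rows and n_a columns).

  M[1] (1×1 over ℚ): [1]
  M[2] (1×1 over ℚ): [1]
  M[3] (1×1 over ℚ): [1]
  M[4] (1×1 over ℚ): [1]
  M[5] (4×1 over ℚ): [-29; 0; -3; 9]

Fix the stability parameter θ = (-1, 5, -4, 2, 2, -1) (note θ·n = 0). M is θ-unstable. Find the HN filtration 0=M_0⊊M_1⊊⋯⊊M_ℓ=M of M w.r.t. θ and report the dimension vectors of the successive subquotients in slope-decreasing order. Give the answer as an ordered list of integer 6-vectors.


Interval decomposition of M: I[1,6], I[6,6]^3.
HN type (ℓ=3): μ^(1)=1; μ^(2)=1/2; μ^(3)=-1

((0, 0, 0, 1, 1, 1); (0, 1, 1, 0, 0, 0); (1, 0, 0, 0, 0, 3))


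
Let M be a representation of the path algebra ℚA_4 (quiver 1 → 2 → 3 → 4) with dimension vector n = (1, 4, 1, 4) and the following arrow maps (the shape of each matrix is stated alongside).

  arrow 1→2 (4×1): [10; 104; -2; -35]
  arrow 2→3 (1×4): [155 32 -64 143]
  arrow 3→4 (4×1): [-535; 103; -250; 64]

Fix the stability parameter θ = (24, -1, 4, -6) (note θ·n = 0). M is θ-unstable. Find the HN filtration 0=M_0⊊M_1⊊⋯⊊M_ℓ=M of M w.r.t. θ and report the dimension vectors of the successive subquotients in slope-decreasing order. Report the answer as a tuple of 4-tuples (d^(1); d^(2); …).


Barcode: M ≅ I[1,4], I[2,2]^3, I[4,4]^3. HN layers by μ_θ (3 steps, strictly decreasing):
  μ^(1)=21/4; μ^(2)=-1; μ^(3)=-6

((1, 1, 1, 1); (0, 3, 0, 0); (0, 0, 0, 3))


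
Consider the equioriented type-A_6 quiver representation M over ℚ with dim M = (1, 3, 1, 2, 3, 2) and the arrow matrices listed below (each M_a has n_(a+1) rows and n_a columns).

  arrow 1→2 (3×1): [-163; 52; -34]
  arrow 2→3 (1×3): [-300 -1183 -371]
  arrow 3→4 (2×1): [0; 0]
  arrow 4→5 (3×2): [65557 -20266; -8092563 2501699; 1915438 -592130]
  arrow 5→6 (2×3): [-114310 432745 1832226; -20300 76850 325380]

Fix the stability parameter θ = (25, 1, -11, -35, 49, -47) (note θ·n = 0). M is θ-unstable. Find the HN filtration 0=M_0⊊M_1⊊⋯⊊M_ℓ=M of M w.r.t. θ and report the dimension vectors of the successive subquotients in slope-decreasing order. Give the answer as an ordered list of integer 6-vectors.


Interval decomposition of M: I[1,3], I[2,2]^2, I[4,5], I[4,6], I[5,5], I[6,6].
HN type (ℓ=5): μ^(1)=49; μ^(2)=5; μ^(3)=1; μ^(4)=-35; μ^(5)=-47

((0, 0, 0, 0, 2, 0); (1, 1, 1, 0, 0, 0); (0, 2, 0, 0, 1, 1); (0, 0, 0, 2, 0, 0); (0, 0, 0, 0, 0, 1))


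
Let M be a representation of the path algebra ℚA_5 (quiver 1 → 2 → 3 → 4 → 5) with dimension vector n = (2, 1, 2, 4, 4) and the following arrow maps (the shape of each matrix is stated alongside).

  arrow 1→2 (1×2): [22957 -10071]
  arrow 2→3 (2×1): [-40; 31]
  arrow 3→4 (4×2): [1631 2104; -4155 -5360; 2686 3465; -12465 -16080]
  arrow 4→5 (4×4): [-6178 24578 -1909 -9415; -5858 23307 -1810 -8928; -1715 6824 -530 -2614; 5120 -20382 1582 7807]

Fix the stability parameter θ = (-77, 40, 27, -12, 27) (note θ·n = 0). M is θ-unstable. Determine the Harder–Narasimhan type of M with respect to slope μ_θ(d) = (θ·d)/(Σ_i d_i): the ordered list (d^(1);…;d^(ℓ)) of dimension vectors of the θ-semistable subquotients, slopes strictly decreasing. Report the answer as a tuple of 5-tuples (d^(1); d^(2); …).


Via rank(M_{q-1}∘⋯∘M_p): M ≅ I[1,1], I[1,5], I[3,5], I[4,5]^2.
μ_θ-semistable layers: μ^(1)=27; μ^(2)=55/3; μ^(3)=15/2; μ^(4)=-12; μ^(5)=-77

((0, 0, 0, 0, 4); (0, 1, 1, 1, 0); (0, 0, 1, 1, 0); (0, 0, 0, 2, 0); (2, 0, 0, 0, 0))


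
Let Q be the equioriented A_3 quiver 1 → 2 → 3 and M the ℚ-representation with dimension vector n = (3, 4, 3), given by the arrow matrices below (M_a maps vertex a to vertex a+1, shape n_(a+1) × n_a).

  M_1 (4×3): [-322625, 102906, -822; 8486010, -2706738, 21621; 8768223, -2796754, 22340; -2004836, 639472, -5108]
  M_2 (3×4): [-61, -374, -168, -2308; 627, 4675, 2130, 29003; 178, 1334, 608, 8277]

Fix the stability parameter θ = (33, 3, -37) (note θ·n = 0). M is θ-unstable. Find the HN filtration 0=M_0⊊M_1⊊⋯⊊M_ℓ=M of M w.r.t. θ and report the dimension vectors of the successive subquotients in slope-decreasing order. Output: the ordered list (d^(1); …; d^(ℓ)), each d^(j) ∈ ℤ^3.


Via rank(M_{q-1}∘⋯∘M_p): M ≅ I[1,1], I[1,3]^2, I[2,2], I[2,3].
μ_θ-semistable layers: μ^(1)=33; μ^(2)=3; μ^(3)=-1/3; μ^(4)=-17

((1, 0, 0); (0, 1, 0); (2, 2, 2); (0, 1, 1))


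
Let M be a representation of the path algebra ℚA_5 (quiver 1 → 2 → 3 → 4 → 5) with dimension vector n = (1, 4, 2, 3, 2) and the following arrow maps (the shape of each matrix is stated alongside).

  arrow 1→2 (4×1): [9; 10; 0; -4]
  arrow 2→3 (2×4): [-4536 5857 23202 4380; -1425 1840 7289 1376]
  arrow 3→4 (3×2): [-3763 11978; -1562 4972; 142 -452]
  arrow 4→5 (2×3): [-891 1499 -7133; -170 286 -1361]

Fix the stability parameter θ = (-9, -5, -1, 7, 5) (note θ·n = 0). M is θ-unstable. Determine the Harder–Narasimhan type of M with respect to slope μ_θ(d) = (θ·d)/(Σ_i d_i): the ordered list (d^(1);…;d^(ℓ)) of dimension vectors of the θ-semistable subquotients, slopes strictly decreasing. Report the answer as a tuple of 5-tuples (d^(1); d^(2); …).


Via rank(M_{q-1}∘⋯∘M_p): M ≅ I[1,3], I[2,2]^2, I[2,5], I[4,4], I[4,5].
μ_θ-semistable layers: μ^(1)=7; μ^(2)=6; μ^(3)=-1; μ^(4)=-5; μ^(5)=-9

((0, 0, 0, 1, 0); (0, 0, 0, 2, 2); (0, 0, 2, 0, 0); (0, 4, 0, 0, 0); (1, 0, 0, 0, 0))


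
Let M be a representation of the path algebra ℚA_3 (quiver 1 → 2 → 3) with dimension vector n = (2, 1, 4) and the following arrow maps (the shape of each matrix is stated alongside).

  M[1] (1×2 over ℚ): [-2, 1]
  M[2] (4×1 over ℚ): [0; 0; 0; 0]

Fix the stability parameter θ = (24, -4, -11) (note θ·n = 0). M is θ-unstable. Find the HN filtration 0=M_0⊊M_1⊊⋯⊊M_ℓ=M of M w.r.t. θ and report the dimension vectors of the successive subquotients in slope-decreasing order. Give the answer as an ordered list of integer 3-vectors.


Barcode: M ≅ I[1,1], I[1,2], I[3,3]^4. HN layers by μ_θ (3 steps, strictly decreasing):
  μ^(1)=24; μ^(2)=10; μ^(3)=-11

((1, 0, 0); (1, 1, 0); (0, 0, 4))


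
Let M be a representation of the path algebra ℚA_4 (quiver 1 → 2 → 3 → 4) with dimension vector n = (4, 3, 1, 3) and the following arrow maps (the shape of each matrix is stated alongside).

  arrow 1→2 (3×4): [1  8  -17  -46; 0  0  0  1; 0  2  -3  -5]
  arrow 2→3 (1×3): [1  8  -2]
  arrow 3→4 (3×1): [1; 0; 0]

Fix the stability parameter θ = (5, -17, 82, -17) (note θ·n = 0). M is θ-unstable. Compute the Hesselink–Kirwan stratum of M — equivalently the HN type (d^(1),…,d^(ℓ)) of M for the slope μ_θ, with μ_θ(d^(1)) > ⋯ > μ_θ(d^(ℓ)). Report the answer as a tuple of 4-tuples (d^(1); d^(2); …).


Via rank(M_{q-1}∘⋯∘M_p): M ≅ I[1,1], I[1,2]^2, I[1,4], I[4,4]^2.
μ_θ-semistable layers: μ^(1)=65/2; μ^(2)=5; μ^(3)=-6; μ^(4)=-17

((0, 0, 1, 1); (1, 0, 0, 0); (3, 3, 0, 0); (0, 0, 0, 2))
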